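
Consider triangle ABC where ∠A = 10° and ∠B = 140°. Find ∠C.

angle C = 180 - 10 - 140 = 30 degrees.

30 degrees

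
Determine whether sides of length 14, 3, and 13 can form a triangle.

Yes.
The triangle inequality requires that the sum of any two sides exceeds the third.
Here 3 + 13 = 16 > 14, so the condition is met.

Yes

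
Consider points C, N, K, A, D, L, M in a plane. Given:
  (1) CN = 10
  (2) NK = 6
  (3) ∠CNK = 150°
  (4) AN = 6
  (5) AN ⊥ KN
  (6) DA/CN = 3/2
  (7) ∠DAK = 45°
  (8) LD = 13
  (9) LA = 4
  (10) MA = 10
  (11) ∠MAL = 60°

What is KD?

From the given relations: DA = 3/2·CN = 3/2·10 = 15.
Step 1: By the law of cosines on triangle KNA: KA² = 6² + 6² − 2·6·6·cos(90°) = 72, so KA = 6·√2.
Step 2: By the law of cosines on triangle KAD: KD² = (6·√2)² + 15² − 2·6·√2·15·cos(45°) = 117, so KD = 3·√13.

Therefore, the length of KD = 3·√13.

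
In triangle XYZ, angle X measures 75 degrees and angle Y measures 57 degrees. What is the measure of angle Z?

Let angle Z = x. Then 75 + 57 + x = 180.
x = 180 - 132 = 48 degrees.

48 degrees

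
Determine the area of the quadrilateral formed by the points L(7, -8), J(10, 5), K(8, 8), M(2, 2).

The Shoelace formula works by pairing each vertex with the next (cycling back to the first).
For each pair, compute x_i*y_(i+1) - x_(i+1)*y_i:
  (7*5 - 10*-8) = 115
  (10*8 - 8*5) = 40
  (8*2 - 2*8) = 0
  (2*-8 - 7*2) = -30
Taking half the absolute value of the total: Area = (1/2)(125) = 125/2.

125/2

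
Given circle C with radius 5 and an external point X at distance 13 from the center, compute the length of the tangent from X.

tangent = √(d² - r²) = √(13² - 5²) = √(169 - 25) = √144 = 12

12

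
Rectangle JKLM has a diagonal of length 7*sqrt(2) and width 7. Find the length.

b = sqrt(d^2 - a^2) = sqrt(98 - 49) = sqrt(49) = 7

7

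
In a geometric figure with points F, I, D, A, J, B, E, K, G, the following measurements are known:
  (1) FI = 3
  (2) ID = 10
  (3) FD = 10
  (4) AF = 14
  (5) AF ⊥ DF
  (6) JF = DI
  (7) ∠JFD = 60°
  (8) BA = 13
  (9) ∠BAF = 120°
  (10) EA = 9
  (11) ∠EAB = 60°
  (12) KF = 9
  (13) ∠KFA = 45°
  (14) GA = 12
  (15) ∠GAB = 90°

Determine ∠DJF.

From the given relations: JF = DI = 10.
Step 1: By the law of cosines on triangle JFD: JD² = 10² + 10² − 2·10·10·cos(60°) = 100, so JD = 10.
Step 2: By the inverse law of cosines on triangle DJF: cos(∠DJF) = (10² + 10² − 10²) / (2·10·10) = 100/200 = 0.5, so ∠DJF = 60°.

Therefore, the measure of angle ∠DJF = 60°.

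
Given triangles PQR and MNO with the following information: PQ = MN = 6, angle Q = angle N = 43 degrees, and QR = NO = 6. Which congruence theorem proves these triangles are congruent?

The given information matches SAS: Two pairs of corresponding sides and the included angle are equal (Side-Angle-Side).

SAS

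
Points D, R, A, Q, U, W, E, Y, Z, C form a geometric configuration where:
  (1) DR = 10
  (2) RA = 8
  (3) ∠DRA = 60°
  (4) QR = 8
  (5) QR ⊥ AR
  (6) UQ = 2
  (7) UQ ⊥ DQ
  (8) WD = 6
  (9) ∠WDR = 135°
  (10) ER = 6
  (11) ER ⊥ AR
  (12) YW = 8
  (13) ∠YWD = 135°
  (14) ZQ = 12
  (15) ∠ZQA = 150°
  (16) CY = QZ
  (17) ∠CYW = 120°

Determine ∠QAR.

Step 1: By the law of cosines on triangle ARQ: AQ² = 8² + 8² − 2·8·8·cos(90°) = 128, so AQ = 8·√2.
Step 2: By the inverse law of cosines on triangle QAR: cos(∠QAR) = ((8·√2)² + 8² − 8²) / (2·8·√2·8) = 128/181.02 = 0.7071, so ∠QAR = 45°.

Therefore, the measure of angle ∠QAR = 45°.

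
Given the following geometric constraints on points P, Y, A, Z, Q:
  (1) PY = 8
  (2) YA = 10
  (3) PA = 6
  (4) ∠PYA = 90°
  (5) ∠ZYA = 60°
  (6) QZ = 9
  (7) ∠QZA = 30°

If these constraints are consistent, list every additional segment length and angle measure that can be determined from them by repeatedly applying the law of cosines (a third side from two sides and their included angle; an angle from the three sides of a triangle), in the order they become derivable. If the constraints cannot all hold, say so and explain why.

These constraints are not satisfiable: (1), (2) and (3) fix all three sides of triangle PYA, so by the law of cosines cos(∠PYA) = (8² + 10² − 6²) / (2·8·10) = 0.8000, i.e. ∠PYA ≈ 36.87°, which contradicts (4) ∠PYA = 90°. No planar figure meets all of them, so nothing further can be derived.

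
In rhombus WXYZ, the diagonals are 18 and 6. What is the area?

The diagonals of a rhombus divide it into four right triangles.
Each triangle has legs 18/ 2 = 9 and 6/2 = 3, so each has area (1/2)*9*3 = 27/2.
Four such triangles give total area = (d1 * d2) / 2 = 54.

54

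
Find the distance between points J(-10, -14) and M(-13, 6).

d = sqrt((-13 - -10)^2 + (6 - -14)^2)
d = sqrt(-3^2 + 20^2)
d = sqrt(9 + 400)
d = sqrt(409)

sqrt(409)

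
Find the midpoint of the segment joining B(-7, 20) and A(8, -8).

The midpoint is the average of the coordinates:
x: (-7 + 8)/2 = 1/2
y: (20 + -8)/2 = 6
Midpoint = (1/2, 6)

(1/2, 6)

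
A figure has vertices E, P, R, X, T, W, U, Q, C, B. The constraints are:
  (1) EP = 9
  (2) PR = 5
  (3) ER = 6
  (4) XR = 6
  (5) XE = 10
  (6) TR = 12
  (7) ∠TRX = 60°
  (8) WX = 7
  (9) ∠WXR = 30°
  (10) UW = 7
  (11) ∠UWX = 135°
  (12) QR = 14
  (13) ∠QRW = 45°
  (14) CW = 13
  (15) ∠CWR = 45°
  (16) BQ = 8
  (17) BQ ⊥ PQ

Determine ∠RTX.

Step 1: By the law of cosines on triangle TRX: TX² = 12² + 6² − 2·12·6·cos(60°) = 108, so TX = 6·√3.
Step 2: By the inverse law of cosines on triangle RTX: cos(∠RTX) = (12² + (6·√3)² − 6²) / (2·12·6·√3) = 216/249.42 = 0.866, so ∠RTX = 30°.

Therefore, the measure of angle ∠RTX = 30°.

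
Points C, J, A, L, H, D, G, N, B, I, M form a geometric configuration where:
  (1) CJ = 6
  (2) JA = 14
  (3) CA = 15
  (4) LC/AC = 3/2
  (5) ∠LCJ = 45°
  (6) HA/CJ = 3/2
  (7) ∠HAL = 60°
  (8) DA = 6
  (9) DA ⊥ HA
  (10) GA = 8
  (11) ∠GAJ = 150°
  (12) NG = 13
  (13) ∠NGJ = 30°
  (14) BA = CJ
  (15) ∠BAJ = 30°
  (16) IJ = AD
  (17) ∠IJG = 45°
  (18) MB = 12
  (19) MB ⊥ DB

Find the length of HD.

From the given relations: HA = 3/2·CJ = 3/2·6 = 9.
Step 1: By the law of cosines on triangle HAD: HD² = 9² + 6² − 2·9·6·cos(90°) = 117, so HD = 3·√13.

Therefore, the length of HD = 3·√13.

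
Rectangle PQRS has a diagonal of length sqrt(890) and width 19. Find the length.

Using the Pythagorean theorem: d^2 = a^2 + b^2
b^2 = d^2 - a^2
b^2 = 890 - 361
b^2 = 529
b = sqrt(529) = 23

23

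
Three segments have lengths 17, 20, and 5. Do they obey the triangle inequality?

Yes.
The triangle inequality requires that the sum of any two sides exceeds the third.
Here 5 + 17 = 22 > 20, so the condition is met.

Yes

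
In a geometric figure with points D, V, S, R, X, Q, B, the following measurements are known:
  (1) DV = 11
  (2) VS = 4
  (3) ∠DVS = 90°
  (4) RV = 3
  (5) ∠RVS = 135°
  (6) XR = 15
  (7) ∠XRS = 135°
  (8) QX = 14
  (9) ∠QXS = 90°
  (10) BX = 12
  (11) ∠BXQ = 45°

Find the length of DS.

Step 1: By the law of cosines on triangle DVS: DS² = 11² + 4² − 2·11·4·cos(90°) = 137, so DS = √137.

Therefore, the length of DS = √137.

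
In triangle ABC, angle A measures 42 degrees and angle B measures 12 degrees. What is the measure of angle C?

The interior angles sum to 180°: angle C = 180 - 42 - 12 = 126°.
The triangle is obtuse (angles 42°, 12°, 126°).

126 degrees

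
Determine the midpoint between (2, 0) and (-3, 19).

The midpoint is the point halfway along the segment.
Move half the horizontal distance: 2 + (-3 - 2)/2 = 2 + -5/2 = -1/2
Move half the vertical distance: 0 + (19 - 0)/2 = 0 + 19/2 = 19/2
Midpoint = (-1/2, 19/2)

(-1/2, 19/2)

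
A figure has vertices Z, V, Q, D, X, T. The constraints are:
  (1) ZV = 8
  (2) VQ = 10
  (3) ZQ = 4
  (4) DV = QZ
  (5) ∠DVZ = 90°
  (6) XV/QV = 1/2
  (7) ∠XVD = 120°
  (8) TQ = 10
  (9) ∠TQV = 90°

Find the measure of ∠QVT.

Step 1: By the law of cosines on triangle VQT: VT² = 10² + 10² − 2·10·10·cos(90°) = 200, so VT = 10·√2.
Step 2: By the inverse law of cosines on triangle QVT: cos(∠QVT) = (10² + (10·√2)² − 10²) / (2·10·10·√2) = 200/282.84 = 0.7071, so ∠QVT = 45°.

Therefore, the measure of angle ∠QVT = 45°.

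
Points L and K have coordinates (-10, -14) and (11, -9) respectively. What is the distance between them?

The horizontal distance is |11 - -10| = 21 and the vertical distance is |-9 - -14| = 5.
By the Pythagorean theorem, d = sqrt(21^2 + 5^2) = sqrt(466).

sqrt(466)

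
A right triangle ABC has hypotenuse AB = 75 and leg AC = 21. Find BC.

BC = sqrt(75^2 - 21^2) = sqrt(5184) = 72

72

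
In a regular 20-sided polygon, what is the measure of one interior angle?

Each interior angle of a regular n-gon is (n - 2) * 180 / n.
For n = 20: (20 - 2) * 180 / 20 = 3240/20 = 162 degrees.

162 degrees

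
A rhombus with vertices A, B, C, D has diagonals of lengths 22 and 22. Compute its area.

The diagonals of a rhombus divide it into four right triangles.
Each triangle has legs 22/ 2 = 11 and 22/2 = 11, so each has area (1/2)*11*11 = 121/2.
Four such triangles give total area = (d1 * d2) / 2 = 242.

242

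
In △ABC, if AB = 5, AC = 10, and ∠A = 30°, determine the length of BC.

Law of cosines: BC^2 = 5^2 + 10^2 - 2(5)(10)cos(30°) = 125 - 50*sqrt(3), so BC = 5*sqrt(5 - 2*sqrt(3)).

5*sqrt(5 - 2*sqrt(3))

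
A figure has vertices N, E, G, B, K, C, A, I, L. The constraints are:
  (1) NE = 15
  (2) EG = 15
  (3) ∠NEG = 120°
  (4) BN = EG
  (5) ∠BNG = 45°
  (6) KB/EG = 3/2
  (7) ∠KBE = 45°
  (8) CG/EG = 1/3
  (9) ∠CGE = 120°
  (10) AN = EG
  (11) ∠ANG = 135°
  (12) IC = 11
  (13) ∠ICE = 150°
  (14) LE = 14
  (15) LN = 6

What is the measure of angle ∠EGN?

Step 1: By the law of cosines on triangle GEN: GN² = 15² + 15² − 2·15·15·cos(120°) = 675, so GN = 15·√3.
Step 2: By the inverse law of cosines on triangle EGN: cos(∠EGN) = (15² + (15·√3)² − 15²) / (2·15·15·√3) = 675/779.42 = 0.866, so ∠EGN = 30°.

Therefore, the measure of angle ∠EGN = 30°.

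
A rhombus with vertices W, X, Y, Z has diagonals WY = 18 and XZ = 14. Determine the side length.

In a rhombus, the diagonals bisect each other perpendicularly, creating four congruent right triangles.
Each triangle has legs 9 (half of 18) and 7 (half of 14).
The hypotenuse of each right triangle is a side of the rhombus:
side = sqrt(9^2 + 7^2) = sqrt(130)

sqrt(130)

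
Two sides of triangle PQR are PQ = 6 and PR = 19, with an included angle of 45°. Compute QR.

Law of cosines: QR^2 = 6^2 + 19^2 - 2(6)(19)cos(45°) = 397 - 114*sqrt(2), so QR = sqrt(397 - 114*sqrt(2)).

sqrt(397 - 114*sqrt(2))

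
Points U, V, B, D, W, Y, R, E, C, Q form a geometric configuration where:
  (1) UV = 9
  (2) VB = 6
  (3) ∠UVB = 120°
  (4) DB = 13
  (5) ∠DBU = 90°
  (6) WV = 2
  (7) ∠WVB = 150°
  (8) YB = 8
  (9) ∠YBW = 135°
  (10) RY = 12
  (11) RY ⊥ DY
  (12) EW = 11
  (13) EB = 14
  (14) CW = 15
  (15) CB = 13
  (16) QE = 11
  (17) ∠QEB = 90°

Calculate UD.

Step 1: By the law of cosines on triangle UVB: UB² = 9² + 6² − 2·9·6·cos(120°) = 171, so UB = 3·√19.
Step 2: By the law of cosines on triangle UBD: UD² = (3·√19)² + 13² − 2·3·√19·13·cos(90°) = 340, so UD = 2·√85.

Therefore, the length of UD = 2·√85.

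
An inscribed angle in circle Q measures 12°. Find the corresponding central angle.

Central angle = 2 × 12° = 24° (inscribed angle theorem).

24°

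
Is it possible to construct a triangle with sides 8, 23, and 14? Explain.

The longest side is 23. The other two sides sum to 8 + 14 = 22.
Since 22 ≤ 23, the two shorter sides cannot reach around to close the triangle.

No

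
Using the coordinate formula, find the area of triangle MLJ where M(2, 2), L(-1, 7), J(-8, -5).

The Shoelace formula computes the area from vertex coordinates by summing cross products.
For vertices (2,2), (-1,7), (-8,-5):
Signed sum = 2*7 - -1*2 + -1*-5 - -8*7 + -8*2 - 2*-5
= 16 + 61 + -6 = 71
Area = (1/2)|71| = 71/2.

71/2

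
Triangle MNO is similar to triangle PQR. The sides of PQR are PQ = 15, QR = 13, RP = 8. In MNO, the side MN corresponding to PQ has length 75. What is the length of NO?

Since the triangles are similar, the ratio of corresponding sides is constant.
Scale factor k = MN / PQ = 75 / 15 = 5
NO = k * QR = 5 * 13 = 65

65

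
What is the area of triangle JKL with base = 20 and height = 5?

Area = (1/2) * base * height
Area = (1/2) * 20 * 5
Area = 50

50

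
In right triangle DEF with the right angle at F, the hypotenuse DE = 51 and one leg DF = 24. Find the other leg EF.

By the Pythagorean theorem: EF^2 = DE^2 - DF^2
EF^2 = 51^2 - 24^2 = 2601 - 576 = 2025
EF = sqrt(2025) = 45

45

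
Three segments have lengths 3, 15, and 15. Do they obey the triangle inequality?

Sort the sides: 3, 15, 15.
It suffices to check that the sum of the two smallest exceeds the largest:
3 + 15 = 18 > 15. ✓
Yes, a valid triangle can be formed.

Yes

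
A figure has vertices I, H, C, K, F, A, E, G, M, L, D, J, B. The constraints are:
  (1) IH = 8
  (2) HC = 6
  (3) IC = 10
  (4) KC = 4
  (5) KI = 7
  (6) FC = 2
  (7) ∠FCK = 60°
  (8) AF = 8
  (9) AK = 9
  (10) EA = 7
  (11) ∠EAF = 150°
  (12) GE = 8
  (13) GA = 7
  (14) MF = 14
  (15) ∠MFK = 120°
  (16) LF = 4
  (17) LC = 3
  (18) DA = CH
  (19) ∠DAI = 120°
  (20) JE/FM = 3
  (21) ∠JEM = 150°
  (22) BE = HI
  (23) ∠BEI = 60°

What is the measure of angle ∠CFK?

Step 1: By the law of cosines on triangle FCK: FK² = 2² + 4² − 2·2·4·cos(60°) = 12, so FK = 2·√3.
Step 2: By the inverse law of cosines on triangle CFK: cos(∠CFK) = (2² + (2·√3)² − 4²) / (2·2·2·√3) = 0/13.86 = 0, so ∠CFK = 90°.

Therefore, the measure of angle ∠CFK = 90°.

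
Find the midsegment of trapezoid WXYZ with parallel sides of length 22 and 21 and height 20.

The midsegment (median) of a trapezoid connects the midpoints of the non-parallel sides.
Its length is the average of the two bases: (22 + 21) / 2 = 43/2.

43/2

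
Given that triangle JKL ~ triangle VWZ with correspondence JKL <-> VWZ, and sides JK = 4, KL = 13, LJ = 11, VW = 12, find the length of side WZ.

Similar triangles have proportional sides. Setting up the proportion:
VW / JK = WZ / KL
12 / 4 = WZ / 13
WZ = 13 * 12 / 4 = 39.

39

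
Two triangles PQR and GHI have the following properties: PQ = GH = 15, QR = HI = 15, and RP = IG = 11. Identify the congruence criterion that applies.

The given information matches SSS: All three pairs of corresponding sides are equal (Side-Side-Side).

SSS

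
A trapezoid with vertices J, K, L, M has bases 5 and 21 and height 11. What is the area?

Area = (5 + 21) * 11 / 2 = 286 / 2 = 143

143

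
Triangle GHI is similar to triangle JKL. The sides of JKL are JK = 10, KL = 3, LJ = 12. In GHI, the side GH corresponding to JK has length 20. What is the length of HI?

Similar triangles have proportional sides. Setting up the proportion:
GH / JK = HI / KL
20 / 10 = HI / 3
HI = 3 * 20 / 10 = 6.

6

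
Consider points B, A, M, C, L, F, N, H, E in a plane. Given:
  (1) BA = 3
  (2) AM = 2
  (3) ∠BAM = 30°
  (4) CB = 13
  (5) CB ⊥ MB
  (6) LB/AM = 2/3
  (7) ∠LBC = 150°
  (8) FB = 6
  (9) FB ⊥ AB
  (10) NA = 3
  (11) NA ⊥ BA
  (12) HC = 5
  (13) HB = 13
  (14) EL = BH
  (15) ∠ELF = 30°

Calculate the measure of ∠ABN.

Step 1: By the law of cosines on triangle BAN: BN² = 3² + 3² − 2·3·3·cos(90°) = 18, so BN = 3·√2.
Step 2: By the inverse law of cosines on triangle ABN: cos(∠ABN) = (3² + (3·√2)² − 3²) / (2·3·3·√2) = 18/25.46 = 0.7071, so ∠ABN = 45°.

Therefore, the measure of angle ∠ABN = 45°.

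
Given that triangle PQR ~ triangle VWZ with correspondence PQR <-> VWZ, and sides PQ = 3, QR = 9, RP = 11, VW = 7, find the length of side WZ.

Since the triangles are similar, the ratio of corresponding sides is constant.
Scale factor k = VW / PQ = 7 / 3 = 7/3
WZ = k * QR = 7/3 * 9 = 21

21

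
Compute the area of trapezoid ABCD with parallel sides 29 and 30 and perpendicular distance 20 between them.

A trapezoid's area equals the midsegment times the height.
The midsegment is (29 + 30) / 2 = 59/2.
Area = 59/2 * 20 = 590.

590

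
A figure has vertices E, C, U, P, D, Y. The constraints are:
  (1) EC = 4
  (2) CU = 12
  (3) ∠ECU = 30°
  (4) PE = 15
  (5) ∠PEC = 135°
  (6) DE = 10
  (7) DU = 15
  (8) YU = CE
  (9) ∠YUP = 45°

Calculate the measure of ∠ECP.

Step 1: By the law of cosines on triangle CEP: CP² = 4² + 15² − 2·4·15·cos(135°) = 325.85, so CP ≈ 18.05.
Step 2: By the inverse law of cosines on triangle ECP: cos(∠ECP) = (4² + 18.05² − 15²) / (2·4·18.05) = 116.85/144.41 = 0.8092, so ∠ECP = 35.99°.

Therefore, the measure of angle ∠ECP = 35.99°.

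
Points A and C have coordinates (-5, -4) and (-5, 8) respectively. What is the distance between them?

d = sqrt((-5 - -5)^2 + (8 - -4)^2)
d = sqrt(0^2 + 12^2)
d = sqrt(0 + 144)
d = sqrt(144) = 12

12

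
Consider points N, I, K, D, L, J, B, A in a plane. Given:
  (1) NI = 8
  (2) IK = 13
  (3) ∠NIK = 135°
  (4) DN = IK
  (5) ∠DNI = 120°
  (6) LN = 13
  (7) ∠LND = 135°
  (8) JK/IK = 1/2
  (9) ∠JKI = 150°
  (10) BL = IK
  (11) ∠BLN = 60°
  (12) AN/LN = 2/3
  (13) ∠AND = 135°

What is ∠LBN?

From the given relations: BL = IK = 13.
Step 1: By the law of cosines on triangle BLN: BN² = 13² + 13² − 2·13·13·cos(60°) = 169, so BN = 13.
Step 2: By the inverse law of cosines on triangle LBN: cos(∠LBN) = (13² + 13² − 13²) / (2·13·13) = 169/338 = 0.5, so ∠LBN = 60°.

Therefore, the measure of angle ∠LBN = 60°.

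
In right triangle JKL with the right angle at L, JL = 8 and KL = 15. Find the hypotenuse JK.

In a right triangle, the square of the hypotenuse equals the sum of the squares of the two legs.
The legs are 8 and 15, so the hypotenuse = sqrt(64 + 225) = sqrt(289) = 17.

17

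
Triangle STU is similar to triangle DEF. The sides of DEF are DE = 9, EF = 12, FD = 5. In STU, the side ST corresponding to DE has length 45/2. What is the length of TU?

Since the triangles are similar, the ratio of corresponding sides is constant.
Scale factor k = ST / DE = 45/2 / 9 = 5/2
TU = k * EF = 5/2 * 12 = 30

30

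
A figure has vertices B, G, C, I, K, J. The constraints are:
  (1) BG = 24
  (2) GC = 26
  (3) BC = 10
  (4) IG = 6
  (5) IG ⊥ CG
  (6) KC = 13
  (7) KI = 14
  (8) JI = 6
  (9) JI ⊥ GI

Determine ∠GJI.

Step 1: By the law of cosines on triangle JIG: JG² = 6² + 6² − 2·6·6·cos(90°) = 72, so JG = 6·√2.
Step 2: By the inverse law of cosines on triangle GJI: cos(∠GJI) = ((6·√2)² + 6² − 6²) / (2·6·√2·6) = 72/101.82 = 0.7071, so ∠GJI = 45°.

Therefore, the measure of angle ∠GJI = 45°.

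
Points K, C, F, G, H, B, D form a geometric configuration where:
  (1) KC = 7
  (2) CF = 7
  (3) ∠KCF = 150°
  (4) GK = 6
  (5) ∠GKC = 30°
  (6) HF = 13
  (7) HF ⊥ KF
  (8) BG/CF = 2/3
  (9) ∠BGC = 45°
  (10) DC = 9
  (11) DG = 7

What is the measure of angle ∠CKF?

Step 1: By the law of cosines on triangle KCF: KF² = 7² + 7² − 2·7·7·cos(150°) = 182.87, so KF ≈ 13.52.
Step 2: By the inverse law of cosines on triangle CKF: cos(∠CKF) = (7² + 13.52² − 7²) / (2·7·13.52) = 182.87/189.32 = 0.9659, so ∠CKF = 15°.

Therefore, the measure of angle ∠CKF = 15°.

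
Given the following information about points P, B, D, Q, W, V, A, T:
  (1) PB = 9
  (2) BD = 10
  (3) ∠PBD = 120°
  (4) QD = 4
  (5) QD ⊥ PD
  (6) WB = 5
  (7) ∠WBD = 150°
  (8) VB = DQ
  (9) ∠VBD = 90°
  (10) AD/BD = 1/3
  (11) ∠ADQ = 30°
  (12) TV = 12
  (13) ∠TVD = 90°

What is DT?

From the given relations: VB = DQ = 4.
Step 1: By the law of cosines on triangle DBV: DV² = 10² + 4² − 2·10·4·cos(90°) = 116, so DV = 2·√29.
Step 2: By the law of cosines on triangle DVT: DT² = (2·√29)² + 12² − 2·2·√29·12·cos(90°) = 260, so DT = 2·√65.

Therefore, the length of DT = 2·√65.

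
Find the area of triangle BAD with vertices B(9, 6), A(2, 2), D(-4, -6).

Shoelace: Area = (1/2)|9(2--6) + 2(-6-6) + -4(6-2)| = (1/2)(32) = 16

16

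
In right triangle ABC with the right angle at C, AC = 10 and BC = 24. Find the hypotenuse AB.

By the Pythagorean theorem: AB^2 = AC^2 + BC^2
AB^2 = 10^2 + 24^2 = 100 + 576 = 676
AB = sqrt(676) = 26

26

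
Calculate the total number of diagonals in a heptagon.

Each of the 7 vertices connects to 4 non-adjacent vertices via diagonals.
Total connections = 7 × 4 = 28, but each diagonal is counted twice.
Number of diagonals = 28 / 2 = 14.

14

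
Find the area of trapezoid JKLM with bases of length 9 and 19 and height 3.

A trapezoid's area equals the midsegment times the height.
The midsegment is (9 + 19) / 2 = 14.
Area = 14 * 3 = 42.

42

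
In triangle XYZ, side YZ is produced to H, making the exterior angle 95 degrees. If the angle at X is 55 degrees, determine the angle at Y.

angle Y = 95 - 55 = 40 degrees (exterior angle theorem).

40 degrees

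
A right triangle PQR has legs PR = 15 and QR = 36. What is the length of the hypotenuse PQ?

PQ = sqrt(15^2 + 36^2) = sqrt(1521) = 39

39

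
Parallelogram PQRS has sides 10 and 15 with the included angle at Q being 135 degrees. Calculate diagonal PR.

Law of cosines: d^2 = 10^2 + 15^2 - 2(10)(15)cos(135°) = 150*sqrt(2) + 325, so d = 5*sqrt(6*sqrt(2) + 13).

5*sqrt(6*sqrt(2) + 13)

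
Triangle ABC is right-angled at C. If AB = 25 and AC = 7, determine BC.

By the Pythagorean theorem: BC^2 = AB^2 - AC^2
BC^2 = 25^2 - 7^2 = 625 - 49 = 576
BC = sqrt(576) = 24

24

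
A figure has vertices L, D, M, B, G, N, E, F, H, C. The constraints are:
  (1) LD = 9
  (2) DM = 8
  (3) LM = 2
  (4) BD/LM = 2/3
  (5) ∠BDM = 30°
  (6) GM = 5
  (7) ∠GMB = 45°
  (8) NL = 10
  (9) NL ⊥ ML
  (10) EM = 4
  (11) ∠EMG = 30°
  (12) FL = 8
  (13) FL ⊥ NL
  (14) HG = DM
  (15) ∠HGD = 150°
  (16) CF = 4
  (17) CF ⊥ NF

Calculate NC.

Step 1: By the law of cosines on triangle FLN: FN² = 8² + 10² − 2·8·10·cos(90°) = 164, so FN = 2·√41.
Step 2: By the law of cosines on triangle NFC: NC² = (2·√41)² + 4² − 2·2·√41·4·cos(90°) = 180, so NC = 6·√5.

Therefore, the length of NC = 6·√5.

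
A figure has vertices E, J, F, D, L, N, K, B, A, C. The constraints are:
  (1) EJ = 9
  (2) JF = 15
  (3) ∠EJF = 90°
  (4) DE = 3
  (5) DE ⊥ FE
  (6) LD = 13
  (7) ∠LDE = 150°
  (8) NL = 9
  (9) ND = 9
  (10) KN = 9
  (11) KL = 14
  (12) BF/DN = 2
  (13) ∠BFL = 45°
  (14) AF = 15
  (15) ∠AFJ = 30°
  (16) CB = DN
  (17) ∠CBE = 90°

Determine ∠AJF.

Step 1: By the law of cosines on triangle JFA: JA² = 15² + 15² − 2·15·15·cos(30°) = 60.29, so JA ≈ 7.76.
Step 2: By the inverse law of cosines on triangle AJF: cos(∠AJF) = (7.76² + 15² − 15²) / (2·7.76·15) = 60.29/232.94 = 0.2588, so ∠AJF = 75°.

Therefore, the measure of angle ∠AJF = 75°.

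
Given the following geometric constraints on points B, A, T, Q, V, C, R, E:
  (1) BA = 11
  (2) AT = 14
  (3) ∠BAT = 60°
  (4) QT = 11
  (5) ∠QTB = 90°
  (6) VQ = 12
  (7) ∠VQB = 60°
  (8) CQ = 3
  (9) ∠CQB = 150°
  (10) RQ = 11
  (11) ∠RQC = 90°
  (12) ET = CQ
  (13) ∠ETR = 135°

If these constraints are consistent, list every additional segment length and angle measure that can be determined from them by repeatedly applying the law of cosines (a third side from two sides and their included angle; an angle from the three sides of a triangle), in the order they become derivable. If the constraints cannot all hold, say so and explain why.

The constraints are consistent. Derivable facts, in order:
After 1 step:
- BT = √163
- CR = √130
After 2 steps:
- BQ = 2·√71
- ∠ABT = 71.74°
- ∠ATB = 48.26°
- ∠CRQ = 15.26°
- ∠QCR = 74.74°
After 3 steps:
- BC ≈ 19.51
- BV ≈ 15.03
- ∠BQT = 49.25°
- ∠QBT = 40.75°
After 4 steps:
- ∠BCQ = 25.59°
- ∠BVQ = 76.24°
- ∠CBQ = 4.41°
- ∠QBV = 43.76°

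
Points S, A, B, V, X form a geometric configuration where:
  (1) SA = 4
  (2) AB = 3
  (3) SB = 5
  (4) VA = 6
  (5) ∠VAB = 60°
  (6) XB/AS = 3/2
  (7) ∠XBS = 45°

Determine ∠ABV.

Step 1: By the law of cosines on triangle BAV: BV² = 3² + 6² − 2·3·6·cos(60°) = 27, so BV = 3·√3.
Step 2: By the inverse law of cosines on triangle ABV: cos(∠ABV) = (3² + (3·√3)² − 6²) / (2·3·3·√3) = 0/31.18 = 0, so ∠ABV = 90°.

Therefore, the measure of angle ∠ABV = 90°.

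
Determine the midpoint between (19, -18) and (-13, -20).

M = ((x₁ + x₂)/2, (y₁ + y₂)/2)
= ((19 + -13)/2, (-18 + -20)/2)
= (6/2, -38/2) = (3, -19)

(3, -19)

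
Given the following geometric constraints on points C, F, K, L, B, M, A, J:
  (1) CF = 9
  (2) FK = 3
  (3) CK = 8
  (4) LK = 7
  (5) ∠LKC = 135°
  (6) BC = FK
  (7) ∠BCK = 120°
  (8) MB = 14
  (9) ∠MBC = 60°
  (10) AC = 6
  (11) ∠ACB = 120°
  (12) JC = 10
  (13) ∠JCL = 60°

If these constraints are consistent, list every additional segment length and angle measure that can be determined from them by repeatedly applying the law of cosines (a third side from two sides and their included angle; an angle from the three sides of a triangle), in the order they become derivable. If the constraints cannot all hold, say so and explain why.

The constraints are consistent. Derivable facts, in order:
After 1 step:
- BA = 3·√7
- CL ≈ 13.86
- CM = √163
- KB = √97
- ∠CFK = 61.22°
- ∠CKF = 99.59°
- ∠FCK = 19.19°
After 2 steps:
- LJ ≈ 12.39
- ∠ABC = 40.89°
- ∠BAC = 19.11°
- ∠BCM = 108.26°
- ∠BKC = 15.3°
- ∠BMC = 11.74°
- ∠CBK = 44.7°
- ∠CLK = 24.08°
- ∠KCL = 20.92°
After 3 steps:
- ∠CJL = 75.66°
- ∠CLJ = 44.34°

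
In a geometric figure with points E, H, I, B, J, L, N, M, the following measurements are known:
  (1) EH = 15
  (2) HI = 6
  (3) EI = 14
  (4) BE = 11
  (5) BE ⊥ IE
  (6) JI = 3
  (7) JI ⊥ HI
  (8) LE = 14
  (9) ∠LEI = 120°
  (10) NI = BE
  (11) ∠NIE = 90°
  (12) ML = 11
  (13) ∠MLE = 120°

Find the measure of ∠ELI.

Step 1: By the law of cosines on triangle LEI: LI² = 14² + 14² − 2·14·14·cos(120°) = 588, so LI = 14·√3.
Step 2: By the inverse law of cosines on triangle ELI: cos(∠ELI) = (14² + (14·√3)² − 14²) / (2·14·14·√3) = 588/678.96 = 0.866, so ∠ELI = 30°.

Therefore, the measure of angle ∠ELI = 30°.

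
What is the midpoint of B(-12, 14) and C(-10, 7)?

The midpoint is the point halfway along the segment.
Move half the horizontal distance: -12 + (-10 - -12)/2 = -12 + 2/2 = -11
Move half the vertical distance: 14 + (7 - 14)/2 = 14 + -7/2 = 21/2
Midpoint = (-11, 21/2)

(-11, 21/2)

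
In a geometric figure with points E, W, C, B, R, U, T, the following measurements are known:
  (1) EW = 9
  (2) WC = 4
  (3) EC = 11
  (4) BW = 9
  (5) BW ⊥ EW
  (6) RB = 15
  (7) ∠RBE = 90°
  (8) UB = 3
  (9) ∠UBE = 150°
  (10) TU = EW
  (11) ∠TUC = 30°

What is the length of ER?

Step 1: By the law of cosines on triangle BWE: BE² = 9² + 9² − 2·9·9·cos(90°) = 162, so BE = 9·√2.
Step 2: By the law of cosines on triangle EBR: ER² = (9·√2)² + 15² − 2·9·√2·15·cos(90°) = 387, so ER = 3·√43.

Therefore, the length of ER = 3·√43.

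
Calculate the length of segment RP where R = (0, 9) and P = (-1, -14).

d = sqrt((-1 - 0)^2 + (-14 - 9)^2)
d = sqrt(-1^2 + -23^2)
d = sqrt(1 + 529)
d = sqrt(530)

sqrt(530)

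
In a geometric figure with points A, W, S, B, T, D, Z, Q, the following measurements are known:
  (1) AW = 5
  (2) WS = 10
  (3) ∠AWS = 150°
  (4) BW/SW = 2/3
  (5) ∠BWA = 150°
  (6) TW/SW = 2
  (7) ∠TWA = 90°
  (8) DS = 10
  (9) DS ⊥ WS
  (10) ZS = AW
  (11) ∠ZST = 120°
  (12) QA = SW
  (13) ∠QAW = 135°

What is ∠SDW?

Step 1: By the law of cosines on triangle DSW: DW² = 10² + 10² − 2·10·10·cos(90°) = 200, so DW = 10·√2.
Step 2: By the inverse law of cosines on triangle SDW: cos(∠SDW) = (10² + (10·√2)² − 10²) / (2·10·10·√2) = 200/282.84 = 0.7071, so ∠SDW = 45°.

Therefore, the measure of angle ∠SDW = 45°.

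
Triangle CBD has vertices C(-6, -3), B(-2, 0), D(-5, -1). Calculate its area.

Shoelace: Area = (1/2)|-6(0--1) + -2(-1--3) + -5(-3-0)| = (1/2)(5) = 5/2

5/2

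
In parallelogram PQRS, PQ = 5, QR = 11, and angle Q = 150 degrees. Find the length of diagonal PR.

Using the law of cosines:
d^2 = 5^2 + 11^2 - 2(5)(11)cos(150 degrees)
d^2 = 25 + 121 - 110*-sqrt(3)/2
d^2 = 55*sqrt(3) + 146
d = sqrt(55*sqrt(3) + 146)

sqrt(55*sqrt(3) + 146)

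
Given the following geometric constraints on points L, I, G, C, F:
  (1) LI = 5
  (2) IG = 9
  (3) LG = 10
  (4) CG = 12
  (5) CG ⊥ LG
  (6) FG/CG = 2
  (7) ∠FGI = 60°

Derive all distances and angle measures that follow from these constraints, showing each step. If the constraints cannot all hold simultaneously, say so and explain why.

The constraints are consistent.

From the given relations:
  FG = 2·CG = 2·12 = 24

Step 1: From LG = 10, GC = 12, and ∠LGC = 90°, by the law of cosines:
  LC² = LG² + GC² - 2·LG·GC·cos(90°) = 100 + 144 - 0 = 244
  LC = 2·√61

Step 2: From IG = 9, GF = 24, and ∠IGF = 60°, by the law of cosines:
  IF² = IG² + GF² - 2·IG·GF·cos(60°) = 81 + 576 - 216 = 441
  IF = 21

Step 3: From LG = 10, LI = 5, GI = 9, by the inverse law of cosines:
  cos(∠GLI) = (LG² + LI² - GI²) / (2·LG·LI)
  ∠GLI = 63.9°

Step 4: From IG = 9, IL = 5, GL = 10, by the inverse law of cosines:
  cos(∠GIL) = (IG² + IL² - GL²) / (2·IG·IL)
  ∠GIL = 86.18°

Step 5: From GI = 9, GL = 10, IL = 5, by the inverse law of cosines:
  cos(∠IGL) = (GI² + GL² - IL²) / (2·GI·GL)
  ∠IGL = 29.93°

Step 6: From LC = 2·√61, LG = 10, CG = 12, by the inverse law of cosines:
  cos(∠CLG) = (LC² + LG² - CG²) / (2·LC·LG)
  ∠CLG = 50.19°

Step 7: From IF = 21, IG = 9, FG = 24, by the inverse law of cosines:
  cos(∠FIG) = (IF² + IG² - FG²) / (2·IF·IG)
  ∠FIG = 98.21°

Step 8: From CG = 12, CL = 2·√61, GL = 10, by the inverse law of cosines:
  cos(∠GCL) = (CG² + CL² - GL²) / (2·CG·CL)
  ∠GCL = 39.81°

Step 9: From FG = 24, FI = 21, GI = 9, by the inverse law of cosines:
  cos(∠GFI) = (FG² + FI² - GI²) / (2·FG·FI)
  ∠GFI = 21.79°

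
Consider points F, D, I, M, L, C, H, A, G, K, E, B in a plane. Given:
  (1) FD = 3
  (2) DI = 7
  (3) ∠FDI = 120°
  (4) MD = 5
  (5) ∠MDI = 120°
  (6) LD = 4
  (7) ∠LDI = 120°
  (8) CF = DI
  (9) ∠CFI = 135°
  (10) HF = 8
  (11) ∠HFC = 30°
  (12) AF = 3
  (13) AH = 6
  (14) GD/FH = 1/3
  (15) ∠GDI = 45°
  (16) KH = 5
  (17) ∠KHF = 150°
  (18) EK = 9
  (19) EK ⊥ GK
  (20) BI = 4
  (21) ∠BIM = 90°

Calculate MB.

Step 1: By the law of cosines on triangle IDM: IM² = 7² + 5² − 2·7·5·cos(120°) = 109, so IM = √109.
Step 2: By the law of cosines on triangle MIB: MB² = √109² + 4² − 2·√109·4·cos(90°) = 125, so MB = 5·√5.

Therefore, the length of MB = 5·√5.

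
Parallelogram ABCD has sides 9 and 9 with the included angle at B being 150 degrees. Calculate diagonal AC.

The diagonal of a parallelogram can be found by treating two adjacent sides and the diagonal as a triangle.
Applying the law of cosines with sides 9, 9 and included angle 150°:
d^2 = 81 + 81 - 162*cos(150°) = 81*sqrt(3) + 162
d = 9*sqrt(sqrt(3) + 2)

9*sqrt(sqrt(3) + 2)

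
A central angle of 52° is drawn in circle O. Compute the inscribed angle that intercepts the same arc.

Inscribed angle = 52° / 2 = 26° (inscribed angle theorem).

26°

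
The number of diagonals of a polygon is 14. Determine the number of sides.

Using d = n(n - 3)/2, we solve 14 = n(n - 3)/2.
So n(n - 3) = 28.
Testing n = 7: 7 * 4 = 28 = 28. Correct.
The polygon has 7 sides.

7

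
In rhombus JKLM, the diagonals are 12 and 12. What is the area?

The diagonals of a rhombus divide it into four right triangles.
Each triangle has legs 12/ 2 = 6 and 12/2 = 6, so each has area (1/2)*6*6 = 18.
Four such triangles give total area = (d1 * d2) / 2 = 72.

72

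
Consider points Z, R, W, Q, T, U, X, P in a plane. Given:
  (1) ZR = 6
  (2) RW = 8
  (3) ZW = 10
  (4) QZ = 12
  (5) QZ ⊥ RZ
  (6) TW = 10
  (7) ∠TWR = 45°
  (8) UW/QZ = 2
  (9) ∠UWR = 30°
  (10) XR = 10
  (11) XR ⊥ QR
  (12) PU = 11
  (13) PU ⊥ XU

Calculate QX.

Step 1: By the law of cosines on triangle QZR: QR² = 12² + 6² − 2·12·6·cos(90°) = 180, so QR = 6·√5.
Step 2: By the law of cosines on triangle QRX: QX² = (6·√5)² + 10² − 2·6·√5·10·cos(90°) = 280, so QX = 2·√70.

Therefore, the length of QX = 2·√70.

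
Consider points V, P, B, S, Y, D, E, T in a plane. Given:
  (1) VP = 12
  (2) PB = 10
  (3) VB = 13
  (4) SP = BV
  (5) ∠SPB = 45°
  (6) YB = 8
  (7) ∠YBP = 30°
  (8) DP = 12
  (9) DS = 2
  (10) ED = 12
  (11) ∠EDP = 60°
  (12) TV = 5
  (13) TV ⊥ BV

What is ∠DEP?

Step 1: By the law of cosines on triangle EDP: EP² = 12² + 12² − 2·12·12·cos(60°) = 144, so EP = 12.
Step 2: By the inverse law of cosines on triangle DEP: cos(∠DEP) = (12² + 12² − 12²) / (2·12·12) = 144/288 = 0.5, so ∠DEP = 60°.

Therefore, the measure of angle ∠DEP = 60°.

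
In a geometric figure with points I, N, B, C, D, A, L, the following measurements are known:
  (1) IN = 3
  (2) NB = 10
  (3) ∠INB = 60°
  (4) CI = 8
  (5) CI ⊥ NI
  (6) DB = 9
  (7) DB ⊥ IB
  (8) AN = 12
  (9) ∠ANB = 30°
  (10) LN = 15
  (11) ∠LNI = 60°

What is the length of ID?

Step 1: By the law of cosines on triangle BNI: BI² = 10² + 3² − 2·10·3·cos(60°) = 79, so BI = √79.
Step 2: By the law of cosines on triangle IBD: ID² = √79² + 9² − 2·√79·9·cos(90°) = 160, so ID = 4·√10.

Therefore, the length of ID = 4·√10.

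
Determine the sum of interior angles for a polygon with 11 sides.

The sum of interior angles of an n-sided polygon is (n - 2) * 180.
For n = 11: (11 - 2) * 180 = 9 * 180 = 1620 degrees.

1620 degrees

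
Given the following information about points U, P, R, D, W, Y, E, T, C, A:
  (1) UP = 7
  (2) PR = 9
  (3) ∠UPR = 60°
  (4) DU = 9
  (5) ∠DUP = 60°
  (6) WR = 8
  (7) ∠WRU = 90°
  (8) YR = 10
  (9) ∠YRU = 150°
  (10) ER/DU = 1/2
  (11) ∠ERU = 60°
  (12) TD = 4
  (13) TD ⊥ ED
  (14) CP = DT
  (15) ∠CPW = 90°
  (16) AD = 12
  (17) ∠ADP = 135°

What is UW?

Step 1: By the law of cosines on triangle UPR: UR² = 7² + 9² − 2·7·9·cos(60°) = 67, so UR = √67.
Step 2: By the law of cosines on triangle URW: UW² = √67² + 8² − 2·√67·8·cos(90°) = 131, so UW = √131.

Therefore, the length of UW = √131.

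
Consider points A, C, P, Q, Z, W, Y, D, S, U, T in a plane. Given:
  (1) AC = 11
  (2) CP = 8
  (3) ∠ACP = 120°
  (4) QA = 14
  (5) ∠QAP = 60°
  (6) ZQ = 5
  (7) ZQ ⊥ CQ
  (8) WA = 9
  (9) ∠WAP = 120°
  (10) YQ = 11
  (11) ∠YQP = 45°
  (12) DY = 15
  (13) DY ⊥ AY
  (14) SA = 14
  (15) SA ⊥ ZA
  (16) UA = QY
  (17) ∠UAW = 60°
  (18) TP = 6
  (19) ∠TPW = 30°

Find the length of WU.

From the given relations: UA = QY = 11.
Step 1: By the law of cosines on triangle WAU: WU² = 9² + 11² − 2·9·11·cos(60°) = 103, so WU = √103.

Therefore, the length of WU = √103.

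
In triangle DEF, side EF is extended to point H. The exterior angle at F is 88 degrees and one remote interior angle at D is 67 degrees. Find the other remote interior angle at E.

angle E = 88 - 67 = 21 degrees (exterior angle theorem).

21 degrees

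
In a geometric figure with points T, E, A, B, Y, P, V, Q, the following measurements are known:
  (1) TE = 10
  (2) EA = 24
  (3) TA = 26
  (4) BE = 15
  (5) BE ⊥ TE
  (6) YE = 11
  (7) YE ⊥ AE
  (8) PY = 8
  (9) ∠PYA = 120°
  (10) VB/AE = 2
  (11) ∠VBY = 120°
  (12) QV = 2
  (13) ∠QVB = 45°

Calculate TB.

Step 1: By the law of cosines on triangle TEB: TB² = 10² + 15² − 2·10·15·cos(90°) = 325, so TB = 5·√13.

Therefore, the length of TB = 5·√13.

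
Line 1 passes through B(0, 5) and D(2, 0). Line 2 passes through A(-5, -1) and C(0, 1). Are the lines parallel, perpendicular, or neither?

Slope of line 1: m1 = (0 - 5)/(2 - 0) = -5/2 = -5/2
Slope of line 2: m2 = (1 - -1)/(0 - -5) = 2/5 = 2/5
Two lines are perpendicular when the product of their slopes is -1 (negative reciprocals).
m1 * m2 = (-5/2) * (2/5) = -1, confirming perpendicularity.

Perpendicular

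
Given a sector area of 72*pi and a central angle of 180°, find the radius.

Sector area A = πr² × θ/360, so r² = 360A / (πθ).
r² = 360 × 72*pi / (π × 180)
r² = 144
r = 12

12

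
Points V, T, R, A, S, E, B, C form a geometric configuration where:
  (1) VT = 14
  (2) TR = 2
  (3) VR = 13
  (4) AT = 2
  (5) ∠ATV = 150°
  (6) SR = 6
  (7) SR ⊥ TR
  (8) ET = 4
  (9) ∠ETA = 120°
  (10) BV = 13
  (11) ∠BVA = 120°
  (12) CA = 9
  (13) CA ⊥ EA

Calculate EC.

Step 1: By the law of cosines on triangle ETA: EA² = 4² + 2² − 2·4·2·cos(120°) = 28, so EA = 2·√7.
Step 2: By the law of cosines on triangle EAC: EC² = (2·√7)² + 9² − 2·2·√7·9·cos(90°) = 109, so EC = √109.

Therefore, the length of EC = √109.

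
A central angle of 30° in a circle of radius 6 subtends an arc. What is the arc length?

The full circumference is 2πr = 2π(6) = 12*pi.
The arc spans 30° out of 360°, which is a fraction of 1/12.
Arc length = 12*pi × 1/12 = pi.

pi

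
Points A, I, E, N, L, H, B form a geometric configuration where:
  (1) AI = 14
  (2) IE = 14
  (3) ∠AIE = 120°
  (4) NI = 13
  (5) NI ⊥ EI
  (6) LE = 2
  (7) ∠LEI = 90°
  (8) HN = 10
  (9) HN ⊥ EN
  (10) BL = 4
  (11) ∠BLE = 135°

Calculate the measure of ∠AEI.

Step 1: By the law of cosines on triangle EIA: EA² = 14² + 14² − 2·14·14·cos(120°) = 588, so EA = 14·√3.
Step 2: By the inverse law of cosines on triangle AEI: cos(∠AEI) = ((14·√3)² + 14² − 14²) / (2·14·√3·14) = 588/678.96 = 0.866, so ∠AEI = 30°.

Therefore, the measure of angle ∠AEI = 30°.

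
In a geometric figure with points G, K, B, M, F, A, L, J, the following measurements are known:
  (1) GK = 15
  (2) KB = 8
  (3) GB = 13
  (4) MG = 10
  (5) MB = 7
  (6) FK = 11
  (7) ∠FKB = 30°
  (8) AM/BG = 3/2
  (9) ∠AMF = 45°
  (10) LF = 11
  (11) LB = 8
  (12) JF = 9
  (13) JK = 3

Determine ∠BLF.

Step 1: By the law of cosines on triangle BKF: BF² = 8² + 11² − 2·8·11·cos(30°) = 32.58, so BF ≈ 5.71.
Step 2: By the inverse law of cosines on triangle BLF: cos(∠BLF) = (8² + 11² − 5.71²) / (2·8·11) = 152.42/176 = 0.866, so ∠BLF = 30°.

Therefore, the measure of angle ∠BLF = 30°.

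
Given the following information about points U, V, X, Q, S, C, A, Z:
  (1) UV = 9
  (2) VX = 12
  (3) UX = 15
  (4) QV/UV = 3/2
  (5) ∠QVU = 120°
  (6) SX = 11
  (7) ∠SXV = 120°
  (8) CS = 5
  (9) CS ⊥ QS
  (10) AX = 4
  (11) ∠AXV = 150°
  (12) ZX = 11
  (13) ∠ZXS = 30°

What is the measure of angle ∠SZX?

Step 1: By the law of cosines on triangle ZXS: ZS² = 11² + 11² − 2·11·11·cos(30°) = 32.42, so ZS ≈ 5.69.
Step 2: By the inverse law of cosines on triangle SZX: cos(∠SZX) = (5.69² + 11² − 11²) / (2·5.69·11) = 32.42/125.27 = 0.2588, so ∠SZX = 75°.

Therefore, the measure of angle ∠SZX = 75°.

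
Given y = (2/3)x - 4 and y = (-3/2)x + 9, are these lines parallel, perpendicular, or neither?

Slope of line 1: m1 = 2/3
Slope of line 2: m2 = -3/2
m1 * m2 = -1, so perpendicular.

Perpendicular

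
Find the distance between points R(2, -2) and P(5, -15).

d = sqrt((3)^2 + (-13)^2) = sqrt(178)

sqrt(178)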